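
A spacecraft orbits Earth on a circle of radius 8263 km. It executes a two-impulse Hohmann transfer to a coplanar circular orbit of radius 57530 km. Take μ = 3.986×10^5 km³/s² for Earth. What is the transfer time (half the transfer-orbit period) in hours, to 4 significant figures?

t = 8.247 hours

The Hohmann ellipse has a_t = (r₁ + r₂)/2 = 32896.5 km.
By Kepler's third law the transfer-orbit period is T = 2π√(a_t³/μ), so t = T/2 = 29690 s.
Converting: 29690 s ÷ 3600 s/hour = 8.247 hours.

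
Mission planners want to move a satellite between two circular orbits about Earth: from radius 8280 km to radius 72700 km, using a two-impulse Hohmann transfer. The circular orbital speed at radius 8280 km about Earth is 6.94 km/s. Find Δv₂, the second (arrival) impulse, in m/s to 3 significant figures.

From the circular-orbit relation v² = μ/r at r = 8280 km: μ = v²r = (6.94)² × 8280 = 3.98795×10^5 km³/s².
Transfer-ellipse semi-major axis a_t = (r₁ + r₂)/2 = (8280 + 72700)/2 = 40490 km.
Circular speed at r = 72700 km: v_c = √(μ/r) = 2.342 km/s.
Transfer-orbit speed at the same r (vis-viva, a = a_t): v_t = √[μ(2/r − 1/a_t)] = 1.059 km/s.
Δv₂ = |v_t − v_c| = |1.059 − 2.342| = 1.283 km/s.

Δv₂ = 1280 m/s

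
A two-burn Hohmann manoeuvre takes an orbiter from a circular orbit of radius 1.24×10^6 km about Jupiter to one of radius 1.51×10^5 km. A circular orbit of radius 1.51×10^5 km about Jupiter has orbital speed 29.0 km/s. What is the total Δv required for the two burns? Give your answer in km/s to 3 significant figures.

Δv = 15.1 km/s

From the circular-orbit relation v² = μ/r at r = 1.51×10^5 km: μ = v²r = (29.0)² × 1.51×10^5 = 1.26991×10^8 km³/s².
The Hohmann ellipse has a_t = (r₁ + r₂)/2 = 6.955×10^5 km.
At r₁ the circular-orbit speed is v₁ = √(μ/r₁) = 10.12 km/s.
Transfer-orbit speed at r₁ (vis-viva): v_a = √[μ(2/r₁ − 1/a_t)] = 4.715 km/s.
First burn Δv₁ = |v_a − v₁| = 5.405 km/s.
At r₂, v₂ = √(μ/r₂) = 29.000 km/s.
Transfer-orbit speed at r₂: v_p = √[μ(2/r₂ − 1/a_t)] = 38.722 km/s.
Second burn Δv₂ = |v₂ − v_p| = 9.722 km/s.
Total Δv = Δv₁ + Δv₂ = 15.13 km/s.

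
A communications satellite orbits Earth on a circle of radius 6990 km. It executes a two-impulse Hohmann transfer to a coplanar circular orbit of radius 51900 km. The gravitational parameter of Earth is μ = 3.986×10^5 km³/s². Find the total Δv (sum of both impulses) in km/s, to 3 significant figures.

The Hohmann ellipse has a_t = (r₁ + r₂)/2 = 29445 km.
Circular speed at r₁: v₁ = √(μ/r₁) = √(3.986×10^5/6990) = 7.55144 km/s.
On the transfer ellipse at r₁, vis-viva equation gives v_p = √[μ(2/r₁ − 1/a_t)] = 10.0255 km/s.
First burn Δv₁ = |v_p − v₁| = 2.474 km/s.
Circular speed at r₂: v₂ = √(μ/r₂) = 2.771 km/s.
Transfer-orbit speed at r₂: v_a = √[μ(2/r₂ − 1/a_t)] = 1.350 km/s.
Second burn Δv₂ = |v₂ − v_a| = 1.421 km/s.
Total Δv = Δv₁ + Δv₂ = 3.895 km/s.

Δv = 3.90 km/s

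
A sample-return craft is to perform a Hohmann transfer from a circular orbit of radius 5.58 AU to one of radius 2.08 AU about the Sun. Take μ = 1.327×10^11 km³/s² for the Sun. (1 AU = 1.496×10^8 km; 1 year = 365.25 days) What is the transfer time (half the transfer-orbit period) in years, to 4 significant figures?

In km: r₁ = 5.58 × 1.496×10^8 = 8.34768×10^8 km; r₂ = 2.08 × 1.496×10^8 = 3.11168×10^8 km.
The Hohmann ellipse has a_t = (r₁ + r₂)/2 = 5.72968×10^8 km.
By Kepler's third law the transfer-orbit period is T = 2π√(a_t³/μ), so t = T/2 = 1.1828×10^8 s.
Converting: 1.1828×10^8 s ÷ 3.15576×10^7 s/year (365.25 × 86400) = 3.748 years.

t = 3.748 years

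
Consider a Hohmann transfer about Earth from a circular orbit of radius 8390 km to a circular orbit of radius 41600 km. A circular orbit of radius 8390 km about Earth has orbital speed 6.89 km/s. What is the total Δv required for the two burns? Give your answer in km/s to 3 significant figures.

Δv = 3.30 km/s

From the circular-orbit relation v² = μ/r at r = 8390 km: μ = v²r = (6.89)² × 8390 = 3.98291×10^5 km³/s².
The Hohmann ellipse has a_t = (r₁ + r₂)/2 = 24995 km.
Circular speed at r₁: v₁ = √(μ/r₁) = √(3.98291×10^5/8390) = 6.8900 km/s.
Transfer-orbit speed at r₁ (v² = μ(2/r − 1/a)): v_p = √[μ(2/r₁ − 1/a_t)] = 8.8887 km/s.
First burn Δv₁ = |v_p − v₁| = 1.9987 km/s.
Circular speed at r₂: v₂ = √(μ/r₂) = 3.0942 km/s.
Transfer-orbit speed at r₂: v_a = √[μ(2/r₂ − 1/a_t)] = 1.7927 km/s.
Second burn Δv₂ = |v₂ − v_a| = 1.3015 km/s.
Total Δv = Δv₁ + Δv₂ = 3.300 km/s.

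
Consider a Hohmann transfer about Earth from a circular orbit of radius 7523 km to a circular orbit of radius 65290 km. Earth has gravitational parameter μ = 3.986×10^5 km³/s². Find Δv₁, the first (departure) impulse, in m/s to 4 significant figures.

Δv₁ = 2469 m/s

Transfer-ellipse semi-major axis a_t = (r₁ + r₂)/2 = (7523 + 65290)/2 = 36406.5 km.
On the circular orbit at r = 7523 km, v_c = √(μ/r) = 7.279 km/s.
Vis-viva on the transfer ellipse at r = 7523 km gives v_t = √[μ(2/r − 1/a_t)] = 9.748 km/s.
Δv₁ = |v_t − v_c| = |9.748 − 7.279| = 2.469 km/s.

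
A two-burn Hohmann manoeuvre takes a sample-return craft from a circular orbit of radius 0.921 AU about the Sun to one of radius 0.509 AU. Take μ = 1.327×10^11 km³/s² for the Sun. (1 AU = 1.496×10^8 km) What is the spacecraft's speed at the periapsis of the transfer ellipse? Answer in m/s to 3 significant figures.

v = 47400 m/s

In km: r₁ = 0.921 × 1.496×10^8 = 1.377816×10^8 km; r₂ = 0.509 × 1.496×10^8 = 7.61464×10^7 km.
Semi-major axis of the transfer orbit: a_t = (1.377816×10^8 + 7.61464×10^7)/2 = 1.06964×10^8 km.
The periapsis of the transfer ellipse is at r = 7.61464×10^7 km.
From the vis-viva equation, v = √[μ(2/r − 1/a_t)] = 47.38 km/s.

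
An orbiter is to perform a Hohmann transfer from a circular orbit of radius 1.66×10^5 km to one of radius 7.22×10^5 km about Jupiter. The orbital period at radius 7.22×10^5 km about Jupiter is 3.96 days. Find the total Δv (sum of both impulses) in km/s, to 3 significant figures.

From Kepler's third law T² = 4π²r³/μ at r = 7.22×10^5 km, T = 3.96 days = 3.96 × 86400 s = 3.42144×10^5 s: μ = 4π²r³/T² = 1.26927×10^8 km³/s².
Transfer-ellipse semi-major axis a_t = (r₁ + r₂)/2 = (1.660×10^5 + 7.220×10^5)/2 = 4.440×10^5 km.
At r₁ the circular-orbit speed is v₁ = √(μ/r₁) = 27.65 km/s.
On the transfer ellipse at r₁, v² = μ(2/r − 1/a) gives v_p = √[μ(2/r₁ − 1/a_t)] = 35.26 km/s.
First burn Δv₁ = |v_p − v₁| = 7.610 km/s.
Circular speed at r₂: v₂ = √(μ/r₂) = 13.259 km/s.
Transfer-orbit speed at r₂: v_a = √[μ(2/r₂ − 1/a_t)] = 8.1072 km/s.
Second burn Δv₂ = |v₂ − v_a| = 5.152 km/s.
Δv = Δv₁ + Δv₂ = 7.610 + 5.152 = 12.76 km/s.

Δv = 12.8 km/s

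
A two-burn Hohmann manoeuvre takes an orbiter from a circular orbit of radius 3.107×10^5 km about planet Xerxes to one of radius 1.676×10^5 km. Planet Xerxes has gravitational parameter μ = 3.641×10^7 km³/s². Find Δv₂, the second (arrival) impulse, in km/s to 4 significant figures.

Δv₂ = 2.061 km/s

The Hohmann ellipse has a_t = (r₁ + r₂)/2 = 2.3915×10^5 km.
Circular speed at r = 1.676×10^5 km: v_c = √(μ/r) = 14.739 km/s.
Vis-viva on the transfer ellipse at r = 1.676×10^5 km gives v_t = √[μ(2/r − 1/a_t)] = 16.800 km/s.
Δv₂ = |v_t − v_c| = |16.800 − 14.739| = 2.061 km/s.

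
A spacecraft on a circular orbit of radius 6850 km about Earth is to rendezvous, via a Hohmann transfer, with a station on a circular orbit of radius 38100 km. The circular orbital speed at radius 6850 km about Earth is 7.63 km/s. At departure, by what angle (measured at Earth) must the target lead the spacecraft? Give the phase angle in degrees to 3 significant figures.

φ = 98.4°

From the circular-orbit relation v² = μ/r at r = 6850 km: μ = v²r = (7.63)² × 6850 = 3.98786×10^5 km³/s².
The Hohmann ellipse has a_t = (r₁ + r₂)/2 = 22475 km.
The half-period of the transfer ellipse is t = π√(a_t³/μ) = 16762 s.
Target angular speed ω₂ = √(μ/r₂³) = 8.4915×10^-5 rad/s.
Angle swept by the target during transfer: ω₂·t = 1.42335 rad = 81.552°.
The spacecraft traverses 180° on the transfer ellipse, so the target must lead by 180° − 81.552° = 98.4°.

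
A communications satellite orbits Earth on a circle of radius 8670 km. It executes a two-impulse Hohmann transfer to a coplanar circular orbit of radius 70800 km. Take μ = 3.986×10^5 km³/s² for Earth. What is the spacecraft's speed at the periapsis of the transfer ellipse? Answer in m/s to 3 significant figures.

v = 9050 m/s

Transfer-ellipse semi-major axis a_t = (r₁ + r₂)/2 = (8670 + 70800)/2 = 39735 km.
The periapsis of the transfer ellipse is at r = 8670 km.
Vis-viva: v = √[μ(2/r − 1/a_t)] = √[3.986×10^5 × (2/8670 − 1/39735)] = 9.051 km/s.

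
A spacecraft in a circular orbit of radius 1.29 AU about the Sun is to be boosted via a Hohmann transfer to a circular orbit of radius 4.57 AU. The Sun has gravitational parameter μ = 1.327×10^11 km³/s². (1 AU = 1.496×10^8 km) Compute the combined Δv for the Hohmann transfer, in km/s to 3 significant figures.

Δv = 11.2 km/s

In km: r₁ = 1.29 × 1.496×10^8 = 1.92984×10^8 km; r₂ = 4.57 × 1.496×10^8 = 6.83672×10^8 km.
The Hohmann ellipse has a_t = (r₁ + r₂)/2 = 4.38328×10^8 km.
Circular speed at r₁: v₁ = √(μ/r₁) = √(1.327×10^11/1.92984×10^8) = 26.22254 km/s.
On the transfer ellipse at r₁, vis-viva gives v_p = √[μ(2/r₁ − 1/a_t)] = 32.74908 km/s.
First burn Δv₁ = |v_p − v₁| = 6.5265 km/s.
At r₂, v₂ = √(μ/r₂) = 13.932 km/s.
Transfer-orbit speed at r₂: v_a = √[μ(2/r₂ − 1/a_t)] = 9.2443 km/s.
Second burn Δv₂ = |v₂ − v_a| = 4.6877 km/s.
Δv = Δv₁ + Δv₂ = 6.5265 + 4.6877 = 11.21 km/s.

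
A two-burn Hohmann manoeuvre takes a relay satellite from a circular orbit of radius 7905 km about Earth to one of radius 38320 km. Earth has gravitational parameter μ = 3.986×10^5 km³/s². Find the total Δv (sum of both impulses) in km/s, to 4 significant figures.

Transfer-ellipse semi-major axis a_t = (r₁ + r₂)/2 = (7905 + 38320)/2 = 23112.5 km.
At r₁ the circular-orbit speed is v₁ = √(μ/r₁) = 7.101 km/s.
On the transfer ellipse at r₁, vis-viva equation gives v_p = √[μ(2/r₁ − 1/a_t)] = 9.143 km/s.
First burn Δv₁ = |v_p − v₁| = 2.042 km/s.
Circular speed at r₂: v₂ = √(μ/r₂) = 3.225 km/s.
Transfer-orbit speed at r₂: v_a = √[μ(2/r₂ − 1/a_t)] = 1.886 km/s.
Second burn Δv₂ = |v₂ − v_a| = 1.339 km/s.
Δv = Δv₁ + Δv₂ = 2.042 + 1.339 = 3.381 km/s.

Δv = 3.381 km/s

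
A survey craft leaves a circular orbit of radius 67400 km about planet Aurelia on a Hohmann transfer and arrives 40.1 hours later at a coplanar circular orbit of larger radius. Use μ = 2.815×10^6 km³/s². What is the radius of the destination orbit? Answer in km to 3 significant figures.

Transfer time t = 40.1 hours = 1.4436×10^5 s, and t = π√(a_t³/μ).
So a_t = (μ t²/π²)^(1/3) = (2.815×10^6 × (1.4436×10^5)² / π²)^(1/3) = 1.8114×10^5 km.
Since a_t = (r₁ + r₂)/2, r₂ = 2a_t − r₁ = 2×1.8114×10^5 − 67400 = 2.9488×10^5 km.

r₂ = 2.95×10^5 km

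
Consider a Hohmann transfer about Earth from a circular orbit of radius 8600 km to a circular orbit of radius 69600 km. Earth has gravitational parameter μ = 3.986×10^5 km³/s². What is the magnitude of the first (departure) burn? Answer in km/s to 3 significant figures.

Semi-major axis of the transfer orbit: a_t = (8600 + 69600)/2 = 39100 km.
Circular speed at r = 8600 km: v_c = √(μ/r) = 6.808 km/s.
Transfer-orbit speed at the same r (vis-viva, a = a_t): v_t = √[μ(2/r − 1/a_t)] = 9.083 km/s.
Δv₁ = |v_t − v_c| = |9.083 − 6.808| = 2.275 km/s.

Δv₁ = 2.28 km/s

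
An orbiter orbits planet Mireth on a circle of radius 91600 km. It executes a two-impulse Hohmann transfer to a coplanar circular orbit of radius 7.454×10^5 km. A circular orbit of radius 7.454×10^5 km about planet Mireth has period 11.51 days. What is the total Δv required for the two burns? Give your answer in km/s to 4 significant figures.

Δv = 7.001 km/s

From Kepler's third law T² = 4π²r³/μ at r = 7.454×10^5 km, T = 11.51 days = 11.51 × 86400 s = 9.94464×10^5 s: μ = 4π²r³/T² = 1.65329×10^7 km³/s².
Semi-major axis of the transfer orbit: a_t = (91600 + 7.454×10^5)/2 = 4.185×10^5 km.
Circular speed at r₁: v₁ = √(μ/r₁) = √(1.65329×10^7/91600) = 13.435 km/s.
Transfer-orbit speed at r₁ (v² = μ(2/r − 1/a)): v_p = √[μ(2/r₁ − 1/a_t)] = 17.930 km/s.
First burn Δv₁ = |v_p − v₁| = 4.495 km/s.
Circular speed at r₂: v₂ = √(μ/r₂) = 4.7096 km/s.
Transfer-orbit speed at r₂: v_a = √[μ(2/r₂ − 1/a_t)] = 2.2033 km/s.
Second burn Δv₂ = |v₂ − v_a| = 2.506 km/s.
Total Δv = Δv₁ + Δv₂ = 7.001 km/s.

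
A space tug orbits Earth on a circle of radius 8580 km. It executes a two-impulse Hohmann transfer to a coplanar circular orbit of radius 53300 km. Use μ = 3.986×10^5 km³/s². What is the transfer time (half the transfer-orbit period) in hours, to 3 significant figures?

t = 7.52 hours

Semi-major axis of the transfer orbit: a_t = (8580 + 53300)/2 = 30940 km.
Half the transfer-orbit period gives t = π√(a_t³/μ) = 27080 s.
Converting: 27080 s ÷ 3600 s/hour = 7.52 hours.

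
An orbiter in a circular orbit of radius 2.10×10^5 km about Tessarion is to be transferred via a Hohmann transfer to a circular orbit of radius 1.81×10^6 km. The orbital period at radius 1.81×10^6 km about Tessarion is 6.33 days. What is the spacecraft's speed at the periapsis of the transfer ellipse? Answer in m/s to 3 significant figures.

v = 81700 m/s

From Kepler's third law T² = 4π²r³/μ at r = 1.81×10^6 km, T = 6.33 days = 6.33 × 86400 s = 5.46912×10^5 s: μ = 4π²r³/T² = 7.82637×10^8 km³/s².
The Hohmann ellipse has a_t = (r₁ + r₂)/2 = 1.010×10^6 km.
At periapsis, r = 2.100×10^5 km.
Vis-viva: v = √[μ(2/r − 1/a_t)] = √[7.82637×10^8 × (2/2.100×10^5 − 1/1.010×10^6)] = 81.72 km/s.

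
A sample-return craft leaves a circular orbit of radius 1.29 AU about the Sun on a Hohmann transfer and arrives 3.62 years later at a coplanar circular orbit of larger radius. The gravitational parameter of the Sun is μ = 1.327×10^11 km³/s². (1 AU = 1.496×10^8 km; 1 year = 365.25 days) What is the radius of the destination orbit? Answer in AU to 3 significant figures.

r₂ = 6.19 AU

In km: r₁ = 1.29 × 1.496×10^8 = 1.92984×10^8 km.
Transfer time t = 3.62 years × 365.25 × 86400 s = 1.14238512×10^8 s, and t = π√(a_t³/μ).
So a_t = (μ t²/π²)^(1/3) = (1.327×10^11 × (1.14238512×10^8)² / π²)^(1/3) = 5.5984×10^8 km.
Since a_t = (r₁ + r₂)/2, r₂ = 2a_t − r₁ = 2×5.5984×10^8 − 1.92984×10^8 = 9.26696×10^8 km.
In AU: r₂ = 9.26696×10^8 / 1.496×10^8 = 6.19 AU.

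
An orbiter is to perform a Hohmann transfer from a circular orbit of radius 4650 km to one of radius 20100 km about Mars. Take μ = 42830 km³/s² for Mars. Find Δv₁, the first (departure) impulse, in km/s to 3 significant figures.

Δv₁ = 0.833 km/s

The Hohmann ellipse has a_t = (r₁ + r₂)/2 = 12375 km.
On the circular orbit at r = 4650 km, v_c = √(μ/r) = 3.035 km/s.
Transfer-orbit speed at the same r (vis-viva, a = a_t): v_t = √[μ(2/r − 1/a_t)] = 3.868 km/s.
Δv₁ = |v_t − v_c| = |3.868 − 3.035| = 0.8330 km/s.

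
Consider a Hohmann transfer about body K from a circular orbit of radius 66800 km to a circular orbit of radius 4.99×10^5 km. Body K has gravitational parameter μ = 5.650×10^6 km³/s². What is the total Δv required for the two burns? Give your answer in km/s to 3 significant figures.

Transfer-ellipse semi-major axis a_t = (r₁ + r₂)/2 = (66800 + 4.990×10^5)/2 = 2.829×10^5 km.
Circular speed at r₁: v₁ = √(μ/r₁) = √(5.650×10^6/66800) = 9.19678 km/s.
On the transfer ellipse at r₁, vis-viva equation gives v_p = √[μ(2/r₁ − 1/a_t)] = 12.2143 km/s.
First burn Δv₁ = |v_p − v₁| = 3.0175 km/s.
Circular speed at r₂: v₂ = √(μ/r₂) = 3.3649 km/s.
Transfer-orbit speed at r₂: v_a = √[μ(2/r₂ − 1/a_t)] = 1.6351 km/s.
Second burn Δv₂ = |v₂ − v_a| = 1.7298 km/s.
Total Δv = Δv₁ + Δv₂ = 4.747 km/s.

Δv = 4.75 km/s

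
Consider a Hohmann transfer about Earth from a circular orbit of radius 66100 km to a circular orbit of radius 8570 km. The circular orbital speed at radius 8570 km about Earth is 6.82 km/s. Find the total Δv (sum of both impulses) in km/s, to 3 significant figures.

Δv = 3.53 km/s

From the circular-orbit relation v² = μ/r at r = 8570 km: μ = v²r = (6.82)² × 8570 = 3.98611×10^5 km³/s².
Semi-major axis of the transfer orbit: a_t = (66100 + 8570)/2 = 37335 km.
Circular speed at r₁: v₁ = √(μ/r₁) = √(3.98611×10^5/66100) = 2.456 km/s.
Transfer-orbit speed at r₁ (vis-viva): v_a = √[μ(2/r₁ − 1/a_t)] = 1.177 km/s.
First burn Δv₁ = |v_a − v₁| = 1.279 km/s.
At r₂, v₂ = √(μ/r₂) = 6.820 km/s.
Transfer-orbit speed at r₂: v_p = √[μ(2/r₂ − 1/a_t)] = 9.075 km/s.
Second burn Δv₂ = |v₂ − v_p| = 2.255 km/s.
Δv = Δv₁ + Δv₂ = 1.279 + 2.255 = 3.534 km/s.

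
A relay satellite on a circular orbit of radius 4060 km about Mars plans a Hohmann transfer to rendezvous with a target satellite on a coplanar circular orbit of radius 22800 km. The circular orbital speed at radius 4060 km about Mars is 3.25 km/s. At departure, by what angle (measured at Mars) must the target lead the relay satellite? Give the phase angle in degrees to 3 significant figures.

φ = 98.6°

From the circular-orbit relation v² = μ/r at r = 4060 km: μ = v²r = (3.25)² × 4060 = 42883.8 km³/s².
Transfer-ellipse semi-major axis a_t = (r₁ + r₂)/2 = (4060 + 22800)/2 = 13430 km.
The half-period of the transfer ellipse is t = π√(a_t³/μ) = 23611 s.
The target's mean motion on its circular orbit is ω₂ = √(μ/r₂³) = 6.0151×10^-5 rad/s.
Angle swept by the target during transfer: ω₂·t = 1.4202 rad = 81.37°.
Arrival is 180° from departure on the ellipse, so φ = 180° − 81.37° = 98.6°.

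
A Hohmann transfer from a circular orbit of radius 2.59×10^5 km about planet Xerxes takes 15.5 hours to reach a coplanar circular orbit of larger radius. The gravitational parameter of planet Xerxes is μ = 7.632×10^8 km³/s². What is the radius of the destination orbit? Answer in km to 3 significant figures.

r₂ = 9.85×10^5 km

Transfer time t = 15.5 hours = 55800 s, and t = π√(a_t³/μ).
So a_t = (μ t²/π²)^(1/3) = (7.632×10^8 × (55800)² / π²)^(1/3) = 6.2211×10^5 km.
Since a_t = (r₁ + r₂)/2, r₂ = 2a_t − r₁ = 2×6.2211×10^5 − 2.590×10^5 = 9.8522×10^5 km.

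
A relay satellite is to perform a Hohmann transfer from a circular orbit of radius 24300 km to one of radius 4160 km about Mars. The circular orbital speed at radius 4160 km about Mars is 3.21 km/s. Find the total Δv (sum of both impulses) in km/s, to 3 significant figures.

From the circular-orbit relation v² = μ/r at r = 4160 km: μ = v²r = (3.21)² × 4160 = 42865.1 km³/s².
Transfer-ellipse semi-major axis a_t = (r₁ + r₂)/2 = (24300 + 4160)/2 = 14230 km.
Circular speed at r₁: v₁ = √(μ/r₁) = √(42865.1/24300) = 1.32815 km/s.
Transfer-orbit speed at r₁ (vis-viva): v_a = √[μ(2/r₁ − 1/a_t)] = 0.718113 km/s.
First burn Δv₁ = |v_a − v₁| = 0.6100 km/s.
Circular speed at r₂: v₂ = √(μ/r₂) = 3.2100 km/s.
Transfer-orbit speed at r₂: v_p = √[μ(2/r₂ − 1/a_t)] = 4.1947 km/s.
Second burn Δv₂ = |v₂ − v_p| = 0.9847 km/s.
Total Δv = Δv₁ + Δv₂ = 1.595 km/s.

Δv = 1.59 km/s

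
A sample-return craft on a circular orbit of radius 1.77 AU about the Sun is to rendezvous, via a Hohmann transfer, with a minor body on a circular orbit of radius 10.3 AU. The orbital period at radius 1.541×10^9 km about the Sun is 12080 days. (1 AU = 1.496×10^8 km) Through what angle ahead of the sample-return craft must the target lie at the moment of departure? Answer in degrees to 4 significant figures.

φ = 99.27°

From Kepler's third law T² = 4π²r³/μ at r = 1.541×10^9 km, T = 12080 days = 12080 × 86400 s = 1.043712×10^9 s: μ = 4π²r³/T² = 1.32619×10^11 km³/s².
In km: r₁ = 1.77 × 1.496×10^8 = 2.64792×10^8 km; r₂ = 10.3 × 1.496×10^8 = 1.54088×10^9 km.
Semi-major axis of the transfer orbit: a_t = (2.64792×10^8 + 1.54088×10^9)/2 = 9.02836×10^8 km.
Transfer time t = π√(a_t³/μ) = 2.340×10^8 s.
The target's mean motion on its circular orbit is ω₂ = √(μ/r₂³) = 6.021×10^-9 rad/s.
Angle swept by the target during transfer: ω₂·t = 1.409 rad = 80.73°.
Arrival is 180° from departure on the ellipse, so φ = 180° − 80.73° = 99.27°.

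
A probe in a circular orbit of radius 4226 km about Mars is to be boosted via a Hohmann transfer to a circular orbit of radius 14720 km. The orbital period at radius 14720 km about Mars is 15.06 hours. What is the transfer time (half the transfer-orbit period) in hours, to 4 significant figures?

From Kepler's third law T² = 4π²r³/μ at r = 14720 km, T = 15.06 hours = 15.06 × 3600 s = 54216 s: μ = 4π²r³/T² = 42837.9 km³/s².
The Hohmann ellipse has a_t = (r₁ + r₂)/2 = 9473 km.
Transfer time t = π√(a_t³/μ) = π√((9473)³ / 42837.9) = 13994.8 s.
Converting: 13994.8 s ÷ 3600 s/hour = 3.887 hours.

t = 3.887 hours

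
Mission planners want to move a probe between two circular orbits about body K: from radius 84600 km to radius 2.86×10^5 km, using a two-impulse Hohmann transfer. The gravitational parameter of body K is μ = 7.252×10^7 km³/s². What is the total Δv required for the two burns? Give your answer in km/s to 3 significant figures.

Δv = 12.3 km/s

The Hohmann ellipse has a_t = (r₁ + r₂)/2 = 1.853×10^5 km.
Circular speed at r₁: v₁ = √(μ/r₁) = √(7.252×10^7/84600) = 29.278 km/s.
On the transfer ellipse at r₁, vis-viva gives v_p = √[μ(2/r₁ − 1/a_t)] = 36.374 km/s.
First burn Δv₁ = |v_p − v₁| = 7.096 km/s.
Circular speed at r₂: v₂ = √(μ/r₂) = 15.924 km/s.
Transfer-orbit speed at r₂: v_a = √[μ(2/r₂ − 1/a_t)] = 10.760 km/s.
Second burn Δv₂ = |v₂ − v_a| = 5.164 km/s.
Δv = Δv₁ + Δv₂ = 7.096 + 5.164 = 12.26 km/s.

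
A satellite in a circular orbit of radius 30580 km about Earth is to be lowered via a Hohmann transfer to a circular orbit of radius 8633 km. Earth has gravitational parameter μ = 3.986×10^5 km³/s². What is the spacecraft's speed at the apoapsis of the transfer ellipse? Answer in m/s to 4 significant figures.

v = 2396 m/s

Transfer-ellipse semi-major axis a_t = (r₁ + r₂)/2 = (30580 + 8633)/2 = 19606.5 km.
At apoapsis, r = 30580 km.
Vis-viva: v = √[μ(2/r − 1/a_t)] = √[3.986×10^5 × (2/30580 − 1/19606.5)] = 2.396 km/s.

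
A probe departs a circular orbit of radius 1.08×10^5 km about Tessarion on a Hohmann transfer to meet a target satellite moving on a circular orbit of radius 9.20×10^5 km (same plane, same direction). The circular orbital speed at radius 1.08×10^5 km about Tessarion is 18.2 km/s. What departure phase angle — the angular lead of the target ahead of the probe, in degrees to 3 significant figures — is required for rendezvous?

From the circular-orbit relation v² = μ/r at r = 1.08×10^5 km: μ = v²r = (18.2)² × 1.08×10^5 = 3.57739×10^7 km³/s².
The Hohmann ellipse has a_t = (r₁ + r₂)/2 = 5.140×10^5 km.
Transfer time t = π√(a_t³/μ) = 1.936×10^5 s.
The target's mean motion on its circular orbit is ω₂ = √(μ/r₂³) = 6.778×10^-6 rad/s.
Angle swept by the target during transfer: ω₂·t = 1.312 rad = 75.17°.
The probe traverses 180° on the transfer ellipse, so the target must lead by 180° − 75.17° = 105°.

φ = 105°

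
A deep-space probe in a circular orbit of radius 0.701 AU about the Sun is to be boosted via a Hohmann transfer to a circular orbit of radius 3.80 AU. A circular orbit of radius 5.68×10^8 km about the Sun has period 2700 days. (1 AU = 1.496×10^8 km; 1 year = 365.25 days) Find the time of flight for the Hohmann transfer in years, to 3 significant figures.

t = 1.69 years

From Kepler's third law T² = 4π²r³/μ at r = 5.68×10^8 km, T = 2700 days = 2700 × 86400 s = 2.3328×10^8 s: μ = 4π²r³/T² = 1.32938×10^11 km³/s².
In km: r₁ = 0.701 × 1.496×10^8 = 1.048696×10^8 km; r₂ = 3.80 × 1.496×10^8 = 5.6848×10^8 km.
The Hohmann ellipse has a_t = (r₁ + r₂)/2 = 3.366748×10^8 km.
Half the transfer-orbit period gives t = π√(a_t³/μ) = 5.323×10^7 s.
Converting: 5.323×10^7 s ÷ 3.15576×10^7 s/year (365.25 × 86400) = 1.69 years.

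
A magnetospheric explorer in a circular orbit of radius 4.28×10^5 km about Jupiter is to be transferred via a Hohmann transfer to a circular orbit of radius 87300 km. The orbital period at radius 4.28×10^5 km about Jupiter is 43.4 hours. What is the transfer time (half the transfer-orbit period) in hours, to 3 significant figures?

From Kepler's third law T² = 4π²r³/μ at r = 4.28×10^5 km, T = 43.4 hours = 43.4 × 3600 s = 1.5624×10^5 s: μ = 4π²r³/T² = 1.26796×10^8 km³/s².
Transfer-ellipse semi-major axis a_t = (r₁ + r₂)/2 = (4.280×10^5 + 87300)/2 = 2.5765×10^5 km.
Transfer time t = π√(a_t³/μ) = π√((2.5765×10^5)³ / 1.26796×10^8) = 36490 s.
Converting: 36490 s ÷ 3600 s/hour = 10.1 hours.

t = 10.1 hours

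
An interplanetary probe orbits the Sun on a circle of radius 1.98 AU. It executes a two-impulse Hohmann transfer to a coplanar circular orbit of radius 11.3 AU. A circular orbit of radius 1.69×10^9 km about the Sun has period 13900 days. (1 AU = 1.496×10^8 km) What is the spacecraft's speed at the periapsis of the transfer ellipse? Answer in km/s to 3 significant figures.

From Kepler's third law T² = 4π²r³/μ at r = 1.69×10^9 km, T = 13900 days = 13900 × 86400 s = 1.20096×10^9 s: μ = 4π²r³/T² = 1.32118×10^11 km³/s².
In km: r₁ = 1.98 × 1.496×10^8 = 2.96208×10^8 km; r₂ = 11.3 × 1.496×10^8 = 1.69048×10^9 km.
The Hohmann ellipse has a_t = (r₁ + r₂)/2 = 9.93344×10^8 km.
The periapsis of the transfer ellipse is at r = 2.96208×10^8 km.
From the vis-viva equation, v = √[μ(2/r − 1/a_t)] = 27.55 km/s.

v = 27.6 km/s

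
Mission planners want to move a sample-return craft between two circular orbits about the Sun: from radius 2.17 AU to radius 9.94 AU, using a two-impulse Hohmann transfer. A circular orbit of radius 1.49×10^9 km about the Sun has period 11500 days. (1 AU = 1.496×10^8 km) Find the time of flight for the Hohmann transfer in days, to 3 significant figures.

From Kepler's third law T² = 4π²r³/μ at r = 1.49×10^9 km, T = 11500 days = 11500 × 86400 s = 9.936×10^8 s: μ = 4π²r³/T² = 1.32280×10^11 km³/s².
In km: r₁ = 2.17 × 1.496×10^8 = 3.24632×10^8 km; r₂ = 9.94 × 1.496×10^8 = 1.487024×10^9 km.
The Hohmann ellipse has a_t = (r₁ + r₂)/2 = 9.05828×10^8 km.
Half the transfer-orbit period gives t = π√(a_t³/μ) = 2.355×10^8 s.
Converting: 2.355×10^8 s ÷ 86400 s/day = 2730 days.

t = 2730 days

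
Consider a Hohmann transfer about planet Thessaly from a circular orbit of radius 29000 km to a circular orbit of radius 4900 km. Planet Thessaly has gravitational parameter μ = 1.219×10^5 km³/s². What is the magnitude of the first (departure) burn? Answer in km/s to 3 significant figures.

The Hohmann ellipse has a_t = (r₁ + r₂)/2 = 16950 km.
On the circular orbit at r = 29000 km, v_c = √(μ/r) = 2.0502 km/s.
Transfer-orbit speed at the same r (vis-viva, a = a_t): v_t = √[μ(2/r − 1/a_t)] = 1.1023 km/s.
Δv₁ = |v_t − v_c| = |1.1023 − 2.0502| = 0.9479 km/s.

Δv₁ = 0.948 km/s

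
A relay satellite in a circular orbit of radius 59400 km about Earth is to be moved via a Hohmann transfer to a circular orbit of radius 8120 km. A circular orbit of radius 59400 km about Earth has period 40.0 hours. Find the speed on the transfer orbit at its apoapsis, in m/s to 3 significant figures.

v = 1270 m/s

From Kepler's third law T² = 4π²r³/μ at r = 59400 km, T = 40.0 hours = 40.0 × 3600 s = 1.440×10^5 s: μ = 4π²r³/T² = 3.99019×10^5 km³/s².
Semi-major axis of the transfer orbit: a_t = (59400 + 8120)/2 = 33760 km.
At apoapsis, r = 59400 km.
Vis-viva: v = √[μ(2/r − 1/a_t)] = √[3.99019×10^5 × (2/59400 − 1/33760)] = 1.271 km/s.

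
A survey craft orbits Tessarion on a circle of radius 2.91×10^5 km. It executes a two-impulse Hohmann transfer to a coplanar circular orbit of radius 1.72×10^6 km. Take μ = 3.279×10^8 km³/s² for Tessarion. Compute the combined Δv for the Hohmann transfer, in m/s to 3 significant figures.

Δv = 16700 m/s

Transfer-ellipse semi-major axis a_t = (r₁ + r₂)/2 = (2.910×10^5 + 1.720×10^6)/2 = 1.0055×10^6 km.
Circular speed at r₁: v₁ = √(μ/r₁) = √(3.279×10^8/2.910×10^5) = 33.568 km/s.
Transfer-orbit speed at r₁ (v² = μ(2/r − 1/a)): v_p = √[μ(2/r₁ − 1/a_t)] = 43.903 km/s.
First burn Δv₁ = |v_p − v₁| = 10.335 km/s.
Circular speed at r₂: v₂ = √(μ/r₂) = 13.8072 km/s.
Transfer-orbit speed at r₂: v_a = √[μ(2/r₂ − 1/a_t)] = 7.42783 km/s.
Second burn Δv₂ = |v₂ − v_a| = 6.3794 km/s.
Δv = Δv₁ + Δv₂ = 10.335 + 6.3794 = 16.71 km/s.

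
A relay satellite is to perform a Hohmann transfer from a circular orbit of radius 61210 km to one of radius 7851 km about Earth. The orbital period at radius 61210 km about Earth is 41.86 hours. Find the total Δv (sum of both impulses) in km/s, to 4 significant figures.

Δv = 3.697 km/s

From Kepler's third law T² = 4π²r³/μ at r = 61210 km, T = 41.86 hours = 41.86 × 3600 s = 1.50696×10^5 s: μ = 4π²r³/T² = 3.98679×10^5 km³/s².
Transfer-ellipse semi-major axis a_t = (r₁ + r₂)/2 = (61210 + 7851)/2 = 34530.5 km.
At r₁ the circular-orbit speed is v₁ = √(μ/r₁) = 2.552 km/s.
On the transfer ellipse at r₁, v² = μ(2/r − 1/a) gives v_a = √[μ(2/r₁ − 1/a_t)] = 1.217 km/s.
First burn Δv₁ = |v_a − v₁| = 1.335 km/s.
At r₂, v₂ = √(μ/r₂) = 7.126 km/s.
Transfer-orbit speed at r₂: v_p = √[μ(2/r₂ − 1/a_t)] = 9.488 km/s.
Second burn Δv₂ = |v₂ − v_p| = 2.362 km/s.
Δv = Δv₁ + Δv₂ = 1.335 + 2.362 = 3.697 km/s.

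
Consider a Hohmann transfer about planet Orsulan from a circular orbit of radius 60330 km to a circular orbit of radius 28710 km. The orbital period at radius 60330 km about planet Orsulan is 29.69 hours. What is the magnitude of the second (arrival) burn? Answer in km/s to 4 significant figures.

Δv₂ = 0.8436 km/s

From Kepler's third law T² = 4π²r³/μ at r = 60330 km, T = 29.69 hours = 29.69 × 3600 s = 1.06884×10^5 s: μ = 4π²r³/T² = 7.58812×10^5 km³/s².
Transfer-ellipse semi-major axis a_t = (r₁ + r₂)/2 = (60330 + 28710)/2 = 44520 km.
Circular speed at r = 28710 km: v_c = √(μ/r) = 5.14104 km/s.
Transfer-orbit speed at the same r (vis-viva, a = a_t): v_t = √[μ(2/r − 1/a_t)] = 5.98466 km/s.
Δv₂ = |v_t − v_c| = |5.98466 − 5.14104| = 0.8436 km/s.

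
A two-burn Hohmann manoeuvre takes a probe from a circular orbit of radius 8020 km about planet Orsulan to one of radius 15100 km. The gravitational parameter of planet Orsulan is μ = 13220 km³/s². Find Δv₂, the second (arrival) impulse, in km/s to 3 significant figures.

Transfer-ellipse semi-major axis a_t = (r₁ + r₂)/2 = (8020 + 15100)/2 = 11560 km.
Circular speed at r = 15100 km: v_c = √(μ/r) = 0.9357 km/s.
Vis-viva on the transfer ellipse at r = 15100 km gives v_t = √[μ(2/r − 1/a_t)] = 0.7794 km/s.
Δv₂ = |v_t − v_c| = |0.7794 − 0.9357| = 0.1563 km/s.

Δv₂ = 0.156 km/s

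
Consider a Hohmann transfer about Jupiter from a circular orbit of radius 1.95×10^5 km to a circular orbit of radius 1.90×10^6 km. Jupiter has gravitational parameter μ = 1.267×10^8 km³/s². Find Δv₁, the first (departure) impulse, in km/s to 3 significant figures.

Semi-major axis of the transfer orbit: a_t = (1.950×10^5 + 1.900×10^6)/2 = 1.0475×10^6 km.
Circular speed at r = 1.950×10^5 km: v_c = √(μ/r) = 25.49 km/s.
Vis-viva on the transfer ellipse at r = 1.950×10^5 km gives v_t = √[μ(2/r − 1/a_t)] = 34.33 km/s.
Δv₁ = |v_t − v_c| = |34.33 − 25.49| = 8.840 km/s.

Δv₁ = 8.84 km/s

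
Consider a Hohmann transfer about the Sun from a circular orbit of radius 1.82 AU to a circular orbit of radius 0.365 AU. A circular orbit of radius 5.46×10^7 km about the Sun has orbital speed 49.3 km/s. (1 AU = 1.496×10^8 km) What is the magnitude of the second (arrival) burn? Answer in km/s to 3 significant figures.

Δv₂ = 14.3 km/s

From the circular-orbit relation v² = μ/r at r = 5.46×10^7 km: μ = v²r = (49.3)² × 5.46×10^7 = 1.32705×10^11 km³/s².
In km: r₁ = 1.82 × 1.496×10^8 = 2.72272×10^8 km; r₂ = 0.365 × 1.496×10^8 = 5.4604×10^7 km.
Semi-major axis of the transfer orbit: a_t = (2.72272×10^8 + 5.4604×10^7)/2 = 1.63438×10^8 km.
On the circular orbit at r = 5.4604×10^7 km, v_c = √(μ/r) = 49.30 km/s.
Transfer-orbit speed at the same r (vis-viva, a = a_t): v_t = √[μ(2/r − 1/a_t)] = 63.63 km/s.
Δv₂ = |v_t − v_c| = |63.63 − 49.30| = 14.33 km/s.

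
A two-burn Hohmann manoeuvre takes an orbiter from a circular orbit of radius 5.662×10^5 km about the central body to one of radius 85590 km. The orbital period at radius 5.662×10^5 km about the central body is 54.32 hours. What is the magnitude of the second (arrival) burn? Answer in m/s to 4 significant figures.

From Kepler's third law T² = 4π²r³/μ at r = 5.662×10^5 km, T = 54.32 hours = 54.32 × 3600 s = 1.95552×10^5 s: μ = 4π²r³/T² = 1.87389×10^8 km³/s².
The Hohmann ellipse has a_t = (r₁ + r₂)/2 = 3.25895×10^5 km.
Circular speed at r = 85590 km: v_c = √(μ/r) = 46.79 km/s.
Vis-viva on the transfer ellipse at r = 85590 km gives v_t = √[μ(2/r − 1/a_t)] = 61.67 km/s.
Δv₂ = |v_t − v_c| = |61.67 − 46.79| = 14.88 km/s.

Δv₂ = 14880 m/s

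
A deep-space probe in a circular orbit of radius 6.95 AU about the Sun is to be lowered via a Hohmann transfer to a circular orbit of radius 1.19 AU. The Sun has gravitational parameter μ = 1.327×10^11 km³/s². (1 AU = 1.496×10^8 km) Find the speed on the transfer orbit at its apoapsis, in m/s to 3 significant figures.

v = 6110 m/s

In km: r₁ = 6.95 × 1.496×10^8 = 1.03972×10^9 km; r₂ = 1.19 × 1.496×10^8 = 1.78024×10^8 km.
Semi-major axis of the transfer orbit: a_t = (1.03972×10^9 + 1.78024×10^8)/2 = 6.08872×10^8 km.
At apoapsis, r = 1.03972×10^9 km.
From the vis-viva equation, v = √[μ(2/r − 1/a_t)] = 6.109 km/s.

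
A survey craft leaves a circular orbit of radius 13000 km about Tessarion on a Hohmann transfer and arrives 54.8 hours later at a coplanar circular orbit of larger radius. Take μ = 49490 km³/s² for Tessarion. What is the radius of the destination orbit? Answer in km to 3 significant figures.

Transfer time t = 54.8 hours = 1.9728×10^5 s, and t = π√(a_t³/μ).
So a_t = (μ t²/π²)^(1/3) = (49490 × (1.9728×10^5)² / π²)^(1/3) = 58004 km.
Since a_t = (r₁ + r₂)/2, r₂ = 2a_t − r₁ = 2×58004 − 13000 = 1.03008×10^5 km.

r₂ = 1.03×10^5 km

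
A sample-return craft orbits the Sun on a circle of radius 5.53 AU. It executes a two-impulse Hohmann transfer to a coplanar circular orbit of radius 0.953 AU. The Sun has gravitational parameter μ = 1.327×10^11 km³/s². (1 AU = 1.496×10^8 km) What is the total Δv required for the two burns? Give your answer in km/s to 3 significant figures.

Δv = 15.1 km/s

In km: r₁ = 5.53 × 1.496×10^8 = 8.27288×10^8 km; r₂ = 0.953 × 1.496×10^8 = 1.425688×10^8 km.
Transfer-ellipse semi-major axis a_t = (r₁ + r₂)/2 = (8.27288×10^8 + 1.425688×10^8)/2 = 4.849284×10^8 km.
Circular speed at r₁: v₁ = √(μ/r₁) = √(1.327×10^11/8.27288×10^8) = 12.665 km/s.
On the transfer ellipse at r₁, v² = μ(2/r − 1/a) gives v_a = √[μ(2/r₁ − 1/a_t)] = 6.8672 km/s.
First burn Δv₁ = |v_a − v₁| = 5.798 km/s.
At r₂, v₂ = √(μ/r₂) = 30.51 km/s.
Transfer-orbit speed at r₂: v_p = √[μ(2/r₂ − 1/a_t)] = 39.85 km/s.
Second burn Δv₂ = |v₂ − v_p| = 9.340 km/s.
Δv = Δv₁ + Δv₂ = 5.798 + 9.340 = 15.14 km/s.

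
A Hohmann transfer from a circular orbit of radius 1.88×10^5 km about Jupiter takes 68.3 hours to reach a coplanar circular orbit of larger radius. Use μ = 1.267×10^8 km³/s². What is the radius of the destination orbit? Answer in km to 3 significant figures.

Transfer time t = 68.3 hours = 2.4588×10^5 s, and t = π√(a_t³/μ).
So a_t = (μ t²/π²)^(1/3) = (1.267×10^8 × (2.4588×10^5)² / π²)^(1/3) = 9.1898×10^5 km.
Since a_t = (r₁ + r₂)/2, r₂ = 2a_t − r₁ = 2×9.1898×10^5 − 1.880×10^5 = 1.64996×10^6 km.

r₂ = 1.65×10^6 km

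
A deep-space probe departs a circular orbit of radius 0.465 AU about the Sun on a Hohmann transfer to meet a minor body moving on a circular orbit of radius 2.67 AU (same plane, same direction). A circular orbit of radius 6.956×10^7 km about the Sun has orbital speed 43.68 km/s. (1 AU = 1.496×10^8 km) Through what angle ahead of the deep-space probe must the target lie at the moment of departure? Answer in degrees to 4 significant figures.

From the circular-orbit relation v² = μ/r at r = 6.956×10^7 km: μ = v²r = (43.68)² × 6.956×10^7 = 1.32716×10^11 km³/s².
In km: r₁ = 0.465 × 1.496×10^8 = 6.9564×10^7 km; r₂ = 2.67 × 1.496×10^8 = 3.99432×10^8 km.
Semi-major axis of the transfer orbit: a_t = (6.9564×10^7 + 3.99432×10^8)/2 = 2.34498×10^8 km.
Transfer time t = π√(a_t³/μ) = 3.0967×10^7 s.
Target angular speed ω₂ = √(μ/r₂³) = 4.5635×10^-8 rad/s.
Angle swept by the target during transfer: ω₂·t = 1.4132 rad = 80.97°.
The deep-space probe traverses 180° on the transfer ellipse, so the target must lead by 180° − 80.97° = 99.03°.

φ = 99.03°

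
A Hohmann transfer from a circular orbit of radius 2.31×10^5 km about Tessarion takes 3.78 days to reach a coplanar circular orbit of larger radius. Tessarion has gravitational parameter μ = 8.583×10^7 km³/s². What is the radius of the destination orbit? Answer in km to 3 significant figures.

Transfer time t = 3.78 days = 3.26592×10^5 s, and t = π√(a_t³/μ).
So a_t = (μ t²/π²)^(1/3) = (8.583×10^7 × (3.26592×10^5)² / π²)^(1/3) = 9.7525×10^5 km.
Since a_t = (r₁ + r₂)/2, r₂ = 2a_t − r₁ = 2×9.7525×10^5 − 2.310×10^5 = 1.7195×10^6 km.

r₂ = 1.72×10^6 km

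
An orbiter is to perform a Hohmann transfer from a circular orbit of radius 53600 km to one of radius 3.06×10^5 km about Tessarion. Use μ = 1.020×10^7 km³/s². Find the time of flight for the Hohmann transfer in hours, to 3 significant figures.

Transfer-ellipse semi-major axis a_t = (r₁ + r₂)/2 = (53600 + 3.060×10^5)/2 = 1.798×10^5 km.
Half the transfer-orbit period gives t = π√(a_t³/μ) = 75000 s.
Converting: 75000 s ÷ 3600 s/hour = 20.8 hours.

t = 20.8 hours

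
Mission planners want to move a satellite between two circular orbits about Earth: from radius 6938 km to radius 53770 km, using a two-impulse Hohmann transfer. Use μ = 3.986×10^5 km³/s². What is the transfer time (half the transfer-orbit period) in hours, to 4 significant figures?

t = 7.310 hours

Semi-major axis of the transfer orbit: a_t = (6938 + 53770)/2 = 30354 km.
By Kepler's third law the transfer-orbit period is T = 2π√(a_t³/μ), so t = T/2 = 26315 s.
Converting: 26315 s ÷ 3600 s/hour = 7.310 hours.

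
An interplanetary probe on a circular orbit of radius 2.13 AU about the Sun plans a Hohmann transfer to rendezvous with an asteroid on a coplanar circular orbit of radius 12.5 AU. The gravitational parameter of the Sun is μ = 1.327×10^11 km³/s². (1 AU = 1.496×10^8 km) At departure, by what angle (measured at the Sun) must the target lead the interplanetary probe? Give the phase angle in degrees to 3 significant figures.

In km: r₁ = 2.13 × 1.496×10^8 = 3.18648×10^8 km; r₂ = 12.5 × 1.496×10^8 = 1.870×10^9 km.
Transfer-ellipse semi-major axis a_t = (r₁ + r₂)/2 = (3.18648×10^8 + 1.870×10^9)/2 = 1.094324×10^9 km.
The half-period of the transfer ellipse is t = π√(a_t³/μ) = 3.1220×10^8 s.
The target's mean motion on its circular orbit is ω₂ = √(μ/r₂³) = 4.5048×10^-9 rad/s.
Angle swept by the target during transfer: ω₂·t = 1.4064 rad = 80.58°.
The interplanetary probe traverses 180° on the transfer ellipse, so the target must lead by 180° − 80.58° = 99.4°.

φ = 99.4°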